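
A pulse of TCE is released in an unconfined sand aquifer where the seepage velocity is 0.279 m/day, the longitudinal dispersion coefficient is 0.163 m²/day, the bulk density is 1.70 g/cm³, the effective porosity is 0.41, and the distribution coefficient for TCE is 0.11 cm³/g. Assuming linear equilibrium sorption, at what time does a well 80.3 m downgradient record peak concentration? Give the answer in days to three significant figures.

Retardation factor R = 1 + ρ_b·K_d/n = 1 + 1.70 × 0.11/0.41 = 1.456.
Sorption retards both mechanisms: v_R = v/R = 0.1916 m/day, D_R = D/R = 0.1120 m²/day.
Peak time from v_R²t² + 2D_R t − x² = 0: t = (√(D_R² + v_R²x²) − D_R)/v_R².
√(D_R² + v_R²x²) = √(0.1120² + 0.1916² × 80.3²) = 15.39; v_R² = 0.03671.
t = (15.39 − 0.1120)/0.03671 = 416 days.

416 days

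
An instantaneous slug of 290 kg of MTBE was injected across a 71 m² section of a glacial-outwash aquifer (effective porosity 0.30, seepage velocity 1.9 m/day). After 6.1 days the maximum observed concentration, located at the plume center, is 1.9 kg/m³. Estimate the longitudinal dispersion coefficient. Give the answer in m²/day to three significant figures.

0.670 m²/day

At the plume center C_max = M/(n_e·A·√(4πDt)), so D = M²/(4πt·(n_e·A·C_max)²).
n_e·A·C_max = 0.30 × 71 × 1.9 = 40.47 kg/m.
D = 290²/(4π × 6.1 × 40.47²) = 0.670 m²/day.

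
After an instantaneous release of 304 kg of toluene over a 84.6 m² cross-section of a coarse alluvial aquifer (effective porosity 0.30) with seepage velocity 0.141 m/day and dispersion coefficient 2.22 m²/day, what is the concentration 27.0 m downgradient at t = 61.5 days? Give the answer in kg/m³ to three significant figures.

0.156 kg/m³

For an instantaneous plane source, C(x,t) = M/(n_e·A·√(4πDt)) · exp(−(x−vt)²/(4Dt)), with n_e·A the pore (flow) area.
Plume center vt = 0.141 × 61.5 = 8.6715 m, so the well at 27.0 m is 18.3285 m downgradient of the peak.
√(4πDt) = 41.42 m, giving peak height M/(n_e·A·√(4πDt)) = 304/(0.30 × 84.6 × 41.42) = 0.2892 kg/m³.
(x−vt)²/(4Dt) = (18.3285)²/(4 × 2.22 × 61.5) = 0.6151; exp(−0.6151) = 0.5406.
C = 0.2892 × 0.5406 = 0.156 kg/m³.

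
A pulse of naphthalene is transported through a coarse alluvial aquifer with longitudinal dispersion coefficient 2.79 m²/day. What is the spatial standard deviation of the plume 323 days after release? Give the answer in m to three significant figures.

42.5 m

Dispersive spreading gives a Gaussian with σ² = 2Dt; advection only shifts the center.
σ = √(2 × 2.79 × 323) = 42.5 m.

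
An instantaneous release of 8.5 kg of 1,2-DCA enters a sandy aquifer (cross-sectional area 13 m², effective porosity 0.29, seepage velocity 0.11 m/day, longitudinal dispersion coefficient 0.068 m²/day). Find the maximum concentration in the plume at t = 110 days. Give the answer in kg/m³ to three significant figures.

The peak of an instantaneous 1D plume sits at x = vt; there the Gaussian factor is 1 and C_max = M/(n_e·A·√(4πDt)), where n_e·A is the pore area the mass is dissolved in.
√(4πDt) = √(4π × 0.068 × 110) = 9.695 m, so C_max = 8.5/(0.29 × 13 × 9.695) = 0.233 kg/m³.

0.233 kg/m³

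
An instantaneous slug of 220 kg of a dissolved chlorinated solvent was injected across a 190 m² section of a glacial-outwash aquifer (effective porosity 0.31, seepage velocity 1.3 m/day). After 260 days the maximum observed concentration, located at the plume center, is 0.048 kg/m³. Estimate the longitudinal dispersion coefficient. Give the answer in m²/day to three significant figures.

At the plume center C_max = M/(n_e·A·√(4πDt)), so D = M²/(4πt·(n_e·A·C_max)²).
n_e·A·C_max = 0.31 × 190 × 0.048 = 2.827 kg/m.
D = 220²/(4π × 260 × 2.827²) = 1.85 m²/day.

1.85 m²/day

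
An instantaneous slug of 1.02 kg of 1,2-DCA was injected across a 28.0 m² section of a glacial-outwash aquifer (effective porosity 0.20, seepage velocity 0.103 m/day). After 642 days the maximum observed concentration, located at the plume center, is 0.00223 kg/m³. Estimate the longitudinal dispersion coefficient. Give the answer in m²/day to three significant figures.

At the plume center C_max = M/(n_e·A·√(4πDt)), so D = M²/(4πt·(n_e·A·C_max)²).
n_e·A·C_max = 0.20 × 28.0 × 0.00223 = 0.01249 kg/m.
D = 1.02²/(4π × 642 × 0.01249²) = 0.827 m²/day.

0.827 m²/day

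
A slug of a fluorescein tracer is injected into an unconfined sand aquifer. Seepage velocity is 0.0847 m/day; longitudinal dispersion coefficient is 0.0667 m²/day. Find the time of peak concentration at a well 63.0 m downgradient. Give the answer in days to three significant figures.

735 days

For the 1D instantaneous-source solution, setting ∂C/∂t = 0 at fixed x gives v²t² + 2Dt − x² = 0, so t = (√(D² + v²x²) − D)/v².
√(D² + v²x²) = √(0.0667² + 0.0847² × 63.0²) = 5.337; v² = 0.00717409.
t = (5.337 − 0.0667)/0.00717409 = 735 days (vs. the pure-advection estimate x/v = 744 d).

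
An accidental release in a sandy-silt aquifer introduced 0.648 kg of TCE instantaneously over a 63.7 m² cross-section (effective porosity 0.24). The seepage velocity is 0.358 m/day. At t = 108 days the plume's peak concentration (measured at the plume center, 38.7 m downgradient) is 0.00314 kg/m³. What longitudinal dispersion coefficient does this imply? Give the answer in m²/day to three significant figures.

0.134 m²/day

At the plume center C_max = M/(n_e·A·√(4πDt)), so D = M²/(4πt·(n_e·A·C_max)²).
n_e·A·C_max = 0.24 × 63.7 × 0.00314 = 0.04800 kg/m.
D = 0.648²/(4π × 108 × 0.04800²) = 0.134 m²/day.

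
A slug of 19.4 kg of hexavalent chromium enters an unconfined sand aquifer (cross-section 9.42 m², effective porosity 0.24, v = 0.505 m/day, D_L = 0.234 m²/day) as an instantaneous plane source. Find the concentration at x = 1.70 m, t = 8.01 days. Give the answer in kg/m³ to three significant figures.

0.849 kg/m³

For an instantaneous plane source, C(x,t) = M/(n_e·A·√(4πDt)) · exp(−(x−vt)²/(4Dt)), with n_e·A the pore (flow) area.
Plume center vt = 0.505 × 8.01 = 4.04505 m, so the well at 1.70 m is 2.34505 m upgradient of the peak.
√(4πDt) = 4.853 m, giving peak height M/(n_e·A·√(4πDt)) = 19.4/(0.24 × 9.42 × 4.853) = 1.768 kg/m³.
(x−vt)²/(4Dt) = (-2.34505)²/(4 × 0.234 × 8.01) = 0.7335; exp(−0.7335) = 0.4802.
C = 1.768 × 0.4802 = 0.849 kg/m³.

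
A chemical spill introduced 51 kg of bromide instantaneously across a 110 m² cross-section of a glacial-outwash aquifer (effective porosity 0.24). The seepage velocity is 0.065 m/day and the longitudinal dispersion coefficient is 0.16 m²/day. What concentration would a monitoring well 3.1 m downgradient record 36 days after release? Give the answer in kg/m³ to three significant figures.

0.221 kg/m³

For an instantaneous plane source, C(x,t) = M/(n_e·A·√(4πDt)) · exp(−(x−vt)²/(4Dt)), with n_e·A the pore (flow) area.
Plume center vt = 0.065 × 36 = 2.34 m, so the well at 3.1 m is 0.76 m downgradient of the peak.
√(4πDt) = 8.508 m, giving peak height M/(n_e·A·√(4πDt)) = 51/(0.24 × 110 × 8.508) = 0.2271 kg/m³.
(x−vt)²/(4Dt) = (0.76)²/(4 × 0.16 × 36) = 0.02507; exp(−0.02507) = 0.9752.
C = 0.2271 × 0.9752 = 0.221 kg/m³.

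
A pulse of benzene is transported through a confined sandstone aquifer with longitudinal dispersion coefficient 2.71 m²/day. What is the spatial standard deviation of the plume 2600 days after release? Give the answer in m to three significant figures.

Dispersive spreading gives a Gaussian with σ² = 2Dt; advection only shifts the center.
σ = √(2 × 2.71 × 2600) = 119 m.

119 m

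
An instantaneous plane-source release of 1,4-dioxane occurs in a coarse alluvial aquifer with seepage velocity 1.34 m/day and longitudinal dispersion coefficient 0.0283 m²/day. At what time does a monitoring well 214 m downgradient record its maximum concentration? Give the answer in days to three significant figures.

160 days

For the 1D instantaneous-source solution, setting ∂C/∂t = 0 at fixed x gives v²t² + 2Dt − x² = 0, so t = (√(D² + v²x²) − D)/v².
√(D² + v²x²) = √(0.0283² + 1.34² × 214²) = 286.8; v² = 1.7956.
t = (286.8 − 0.0283)/1.7956 = 160 days (vs. the pure-advection estimate x/v = 160 d).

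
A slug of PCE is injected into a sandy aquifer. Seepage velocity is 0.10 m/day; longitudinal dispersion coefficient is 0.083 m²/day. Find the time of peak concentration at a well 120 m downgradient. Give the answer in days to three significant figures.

1190 days

For the 1D instantaneous-source solution, setting ∂C/∂t = 0 at fixed x gives v²t² + 2Dt − x² = 0, so t = (√(D² + v²x²) − D)/v².
√(D² + v²x²) = √(0.083² + 0.10² × 120²) = 12.00; v² = 0.01.
t = (12.00 − 0.083)/0.01 = 1190 days (vs. the pure-advection estimate x/v = 1200 d).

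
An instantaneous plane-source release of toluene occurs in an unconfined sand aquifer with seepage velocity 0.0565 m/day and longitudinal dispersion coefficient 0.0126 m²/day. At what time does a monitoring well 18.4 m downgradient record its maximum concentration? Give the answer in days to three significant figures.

322 days

For the 1D instantaneous-source solution, setting ∂C/∂t = 0 at fixed x gives v²t² + 2Dt − x² = 0, so t = (√(D² + v²x²) − D)/v².
√(D² + v²x²) = √(0.0126² + 0.0565² × 18.4²) = 1.040; v² = 0.00319225.
t = (1.040 − 0.0126)/0.00319225 = 322 days (vs. the pure-advection estimate x/v = 326 d).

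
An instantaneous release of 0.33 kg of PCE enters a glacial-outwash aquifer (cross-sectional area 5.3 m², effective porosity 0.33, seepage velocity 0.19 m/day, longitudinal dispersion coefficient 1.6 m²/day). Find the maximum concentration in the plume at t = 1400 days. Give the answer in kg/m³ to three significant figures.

0.00112 kg/m³

The peak of an instantaneous 1D plume sits at x = vt; there the Gaussian factor is 1 and C_max = M/(n_e·A·√(4πDt)), where n_e·A is the pore area the mass is dissolved in.
√(4πDt) = √(4π × 1.6 × 1400) = 167.8 m, so C_max = 0.33/(0.33 × 5.3 × 167.8) = 0.00112 kg/m³.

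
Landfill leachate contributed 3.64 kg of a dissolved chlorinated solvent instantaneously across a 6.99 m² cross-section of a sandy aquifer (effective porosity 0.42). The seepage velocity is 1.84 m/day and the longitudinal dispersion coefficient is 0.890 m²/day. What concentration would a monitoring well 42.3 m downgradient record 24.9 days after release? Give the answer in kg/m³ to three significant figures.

0.0646 kg/m³

For an instantaneous plane source, C(x,t) = M/(n_e·A·√(4πDt)) · exp(−(x−vt)²/(4Dt)), with n_e·A the pore (flow) area.
Plume center vt = 1.84 × 24.9 = 45.816 m, so the well at 42.3 m is 3.516 m upgradient of the peak.
√(4πDt) = 16.69 m, giving peak height M/(n_e·A·√(4πDt)) = 3.64/(0.42 × 6.99 × 16.69) = 0.07429 kg/m³.
(x−vt)²/(4Dt) = (-3.516)²/(4 × 0.890 × 24.9) = 0.1395; exp(−0.1395) = 0.8698.
C = 0.07429 × 0.8698 = 0.0646 kg/m³.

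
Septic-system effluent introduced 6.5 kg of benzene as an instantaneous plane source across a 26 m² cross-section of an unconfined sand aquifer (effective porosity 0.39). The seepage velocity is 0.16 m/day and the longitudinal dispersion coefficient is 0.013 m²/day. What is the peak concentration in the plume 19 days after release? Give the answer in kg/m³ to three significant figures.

0.364 kg/m³

The peak of an instantaneous 1D plume sits at x = vt; there the Gaussian factor is 1 and C_max = M/(n_e·A·√(4πDt)), where n_e·A is the pore area the mass is dissolved in.
√(4πDt) = √(4π × 0.013 × 19) = 1.762 m, so C_max = 6.5/(0.39 × 26 × 1.762) = 0.364 kg/m³.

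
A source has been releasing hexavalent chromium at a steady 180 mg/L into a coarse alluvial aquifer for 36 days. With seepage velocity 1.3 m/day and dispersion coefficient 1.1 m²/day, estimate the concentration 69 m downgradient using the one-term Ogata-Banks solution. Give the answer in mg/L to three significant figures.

1.14 mg/L

For a continuous step input, C/C₀ ≈ ½·erfc((x−vt)/(2√(Dt))).
vt = 1.3 × 36 = 46.8 m and 2√(Dt) = 2√(1.1 × 36) = 12.59 m.
Argument (x−vt)/(2√(Dt)) = (69 − 46.8)/12.59 = 1.763; ½·erfc(1.763) = 0.006329.
C = 180 × 0.006329 = 1.14 mg/L.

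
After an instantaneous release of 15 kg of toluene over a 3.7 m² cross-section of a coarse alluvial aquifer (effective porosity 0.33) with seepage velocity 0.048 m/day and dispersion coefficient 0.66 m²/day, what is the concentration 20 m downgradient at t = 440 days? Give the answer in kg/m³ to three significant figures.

0.203 kg/m³

For an instantaneous plane source, C(x,t) = M/(n_e·A·√(4πDt)) · exp(−(x−vt)²/(4Dt)), with n_e·A the pore (flow) area.
Plume center vt = 0.048 × 440 = 21.12 m, so the well at 20 m is 1.12 m upgradient of the peak.
√(4πDt) = 60.41 m, giving peak height M/(n_e·A·√(4πDt)) = 15/(0.33 × 3.7 × 60.41) = 0.2034 kg/m³.
(x−vt)²/(4Dt) = (-1.12)²/(4 × 0.66 × 440) = 0.001080; exp(−0.001080) = 0.9989.
C = 0.2034 × 0.9989 = 0.203 kg/m³.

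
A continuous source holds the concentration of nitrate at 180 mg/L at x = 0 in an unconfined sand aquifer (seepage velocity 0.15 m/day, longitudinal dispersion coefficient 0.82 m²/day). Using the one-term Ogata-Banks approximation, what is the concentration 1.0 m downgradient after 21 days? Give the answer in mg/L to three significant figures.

For a continuous step input, C/C₀ ≈ ½·erfc((x−vt)/(2√(Dt))).
vt = 0.15 × 21 = 3.15 m and 2√(Dt) = 2√(0.82 × 21) = 8.299 m.
Argument (x−vt)/(2√(Dt)) = (1.0 − 3.15)/8.299 = -0.2591; ½·erfc(-0.2591) = 0.6430.
C = 180 × 0.6430 = 116 mg/L.

116 mg/L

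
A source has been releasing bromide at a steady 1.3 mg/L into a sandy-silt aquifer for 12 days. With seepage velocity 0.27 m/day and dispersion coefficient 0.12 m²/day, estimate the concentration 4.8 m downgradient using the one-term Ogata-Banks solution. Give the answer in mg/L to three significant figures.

0.233 mg/L

For a continuous step input, C/C₀ ≈ ½·erfc((x−vt)/(2√(Dt))).
vt = 0.27 × 12 = 3.24 m and 2√(Dt) = 2√(0.12 × 12) = 2.400 m.
Argument (x−vt)/(2√(Dt)) = (4.8 − 3.24)/2.400 = 0.6500; ½·erfc(0.6500) = 0.1790.
C = 1.3 × 0.1790 = 0.233 mg/L.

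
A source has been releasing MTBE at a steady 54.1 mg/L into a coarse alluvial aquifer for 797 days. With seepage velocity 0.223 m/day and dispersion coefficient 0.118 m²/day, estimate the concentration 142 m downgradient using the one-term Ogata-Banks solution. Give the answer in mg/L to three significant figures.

53.9 mg/L

For a continuous step input, C/C₀ ≈ ½·erfc((x−vt)/(2√(Dt))).
vt = 0.223 × 797 = 177.731 m and 2√(Dt) = 2√(0.118 × 797) = 19.40 m.
Argument (x−vt)/(2√(Dt)) = (142 − 177.731)/19.40 = -1.842; ½·erfc(-1.842) = 0.9954.
C = 54.1 × 0.9954 = 53.9 mg/L.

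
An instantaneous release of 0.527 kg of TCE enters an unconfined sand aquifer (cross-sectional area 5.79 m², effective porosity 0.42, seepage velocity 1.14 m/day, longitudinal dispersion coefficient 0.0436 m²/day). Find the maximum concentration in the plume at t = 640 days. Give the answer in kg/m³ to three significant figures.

0.0116 kg/m³

The peak of an instantaneous 1D plume sits at x = vt; there the Gaussian factor is 1 and C_max = M/(n_e·A·√(4πDt)), where n_e·A is the pore area the mass is dissolved in.
√(4πDt) = √(4π × 0.0436 × 640) = 18.73 m, so C_max = 0.527/(0.42 × 5.79 × 18.73) = 0.0116 kg/m³.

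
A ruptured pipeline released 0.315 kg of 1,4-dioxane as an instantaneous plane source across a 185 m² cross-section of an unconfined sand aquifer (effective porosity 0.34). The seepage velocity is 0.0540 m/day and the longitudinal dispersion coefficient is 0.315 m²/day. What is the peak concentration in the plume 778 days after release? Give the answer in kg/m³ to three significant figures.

The peak of an instantaneous 1D plume sits at x = vt; there the Gaussian factor is 1 and C_max = M/(n_e·A·√(4πDt)), where n_e·A is the pore area the mass is dissolved in.
√(4πDt) = √(4π × 0.315 × 778) = 55.49 m, so C_max = 0.315/(0.34 × 185 × 55.49) = 9.02e-05 kg/m³.

9.02e-05 kg/m³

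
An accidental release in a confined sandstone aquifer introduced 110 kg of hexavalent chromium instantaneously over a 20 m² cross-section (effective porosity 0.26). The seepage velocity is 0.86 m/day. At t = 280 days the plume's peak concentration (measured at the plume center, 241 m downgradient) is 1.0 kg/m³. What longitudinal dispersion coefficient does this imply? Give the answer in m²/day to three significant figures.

0.127 m²/day

At the plume center C_max = M/(n_e·A·√(4πDt)), so D = M²/(4πt·(n_e·A·C_max)²).
n_e·A·C_max = 0.26 × 20 × 1.0 = 5.200 kg/m.
D = 110²/(4π × 280 × 5.200²) = 0.127 m²/day.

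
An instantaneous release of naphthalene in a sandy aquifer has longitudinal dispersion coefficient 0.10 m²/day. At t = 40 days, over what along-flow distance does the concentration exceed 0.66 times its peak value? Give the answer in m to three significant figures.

The plume is Gaussian with σ = √(2Dt) = √(2 × 0.10 × 40) = 2.828 m.
C/C_peak = exp(−Δx²/(2σ²)) = 0.66 ⇒ Δx = σ·√(−2 ln 0.66) = 2.828 × 0.9116 = 2.578 m.
Width = 2Δx = 5.16 m.

5.16 m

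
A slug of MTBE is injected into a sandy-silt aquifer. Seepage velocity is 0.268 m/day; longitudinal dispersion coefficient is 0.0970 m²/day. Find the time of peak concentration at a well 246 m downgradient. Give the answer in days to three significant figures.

917 days

For the 1D instantaneous-source solution, setting ∂C/∂t = 0 at fixed x gives v²t² + 2Dt − x² = 0, so t = (√(D² + v²x²) − D)/v².
√(D² + v²x²) = √(0.0970² + 0.268² × 246²) = 65.93; v² = 0.071824.
t = (65.93 − 0.0970)/0.071824 = 917 days (vs. the pure-advection estimate x/v = 918 d).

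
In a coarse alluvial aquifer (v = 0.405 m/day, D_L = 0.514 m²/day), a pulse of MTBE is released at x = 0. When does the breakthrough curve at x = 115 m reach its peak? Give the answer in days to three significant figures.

For the 1D instantaneous-source solution, setting ∂C/∂t = 0 at fixed x gives v²t² + 2Dt − x² = 0, so t = (√(D² + v²x²) − D)/v².
√(D² + v²x²) = √(0.514² + 0.405² × 115²) = 46.58; v² = 0.164025.
t = (46.58 − 0.514)/0.164025 = 281 days (vs. the pure-advection estimate x/v = 284 d).

281 days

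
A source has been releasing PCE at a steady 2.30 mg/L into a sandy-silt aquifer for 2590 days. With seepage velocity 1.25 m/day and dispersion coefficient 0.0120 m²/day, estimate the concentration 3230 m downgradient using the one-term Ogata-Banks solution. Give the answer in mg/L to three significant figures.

1.91 mg/L

For a continuous step input, C/C₀ ≈ ½·erfc((x−vt)/(2√(Dt))).
vt = 1.25 × 2590 = 3237.5 m and 2√(Dt) = 2√(0.0120 × 2590) = 11.15 m.
Argument (x−vt)/(2√(Dt)) = (3230 − 3237.5)/11.15 = -0.6726; ½·erfc(-0.6726) = 0.8292.
C = 2.30 × 0.8292 = 1.91 mg/L.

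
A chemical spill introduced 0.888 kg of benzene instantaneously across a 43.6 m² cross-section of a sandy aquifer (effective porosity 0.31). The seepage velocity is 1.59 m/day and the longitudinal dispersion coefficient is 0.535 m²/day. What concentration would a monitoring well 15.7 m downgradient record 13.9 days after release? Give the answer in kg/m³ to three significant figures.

For an instantaneous plane source, C(x,t) = M/(n_e·A·√(4πDt)) · exp(−(x−vt)²/(4Dt)), with n_e·A the pore (flow) area.
Plume center vt = 1.59 × 13.9 = 22.101 m, so the well at 15.7 m is 6.401 m upgradient of the peak.
√(4πDt) = 9.667 m, giving peak height M/(n_e·A·√(4πDt)) = 0.888/(0.31 × 43.6 × 9.667) = 0.006796 kg/m³.
(x−vt)²/(4Dt) = (-6.401)²/(4 × 0.535 × 13.9) = 1.377; exp(−1.377) = 0.2523.
C = 0.006796 × 0.2523 = 0.00171 kg/m³.

0.00171 kg/m³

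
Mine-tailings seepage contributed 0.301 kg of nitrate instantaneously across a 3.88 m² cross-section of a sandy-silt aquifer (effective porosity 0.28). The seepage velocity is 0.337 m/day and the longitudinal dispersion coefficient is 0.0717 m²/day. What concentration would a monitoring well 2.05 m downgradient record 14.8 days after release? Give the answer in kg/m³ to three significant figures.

0.00993 kg/m³

For an instantaneous plane source, C(x,t) = M/(n_e·A·√(4πDt)) · exp(−(x−vt)²/(4Dt)), with n_e·A the pore (flow) area.
Plume center vt = 0.337 × 14.8 = 4.9876 m, so the well at 2.05 m is 2.9376 m upgradient of the peak.
√(4πDt) = 3.652 m, giving peak height M/(n_e·A·√(4πDt)) = 0.301/(0.28 × 3.88 × 3.652) = 0.07587 kg/m³.
(x−vt)²/(4Dt) = (-2.9376)²/(4 × 0.0717 × 14.8) = 2.033; exp(−2.033) = 0.1309.
C = 0.07587 × 0.1309 = 0.00993 kg/m³.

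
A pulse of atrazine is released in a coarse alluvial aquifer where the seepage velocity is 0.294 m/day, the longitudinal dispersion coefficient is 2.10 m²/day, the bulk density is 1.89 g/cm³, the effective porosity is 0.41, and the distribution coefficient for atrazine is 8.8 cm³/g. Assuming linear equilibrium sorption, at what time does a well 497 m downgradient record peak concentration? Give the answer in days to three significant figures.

Retardation factor R = 1 + ρ_b·K_d/n = 1 + 1.89 × 8.8/0.41 = 41.57.
Sorption retards both mechanisms: v_R = v/R = 0.007072 m/day, D_R = D/R = 0.05052 m²/day.
Peak time from v_R²t² + 2D_R t − x² = 0: t = (√(D_R² + v_R²x²) − D_R)/v_R².
√(D_R² + v_R²x²) = √(0.05052² + 0.007072² × 497²) = 3.515; v_R² = 5.001e-05.
t = (3.515 − 0.05052)/5.001e-05 = 69300 days.

69300 days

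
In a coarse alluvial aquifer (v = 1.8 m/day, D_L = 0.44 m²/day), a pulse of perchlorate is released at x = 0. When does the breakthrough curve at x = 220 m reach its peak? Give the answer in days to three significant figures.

122 days

For the 1D instantaneous-source solution, setting ∂C/∂t = 0 at fixed x gives v²t² + 2Dt − x² = 0, so t = (√(D² + v²x²) − D)/v².
√(D² + v²x²) = √(0.44² + 1.8² × 220²) = 396.0; v² = 3.24.
t = (396.0 − 0.44)/3.24 = 122 days (vs. the pure-advection estimate x/v = 122 d).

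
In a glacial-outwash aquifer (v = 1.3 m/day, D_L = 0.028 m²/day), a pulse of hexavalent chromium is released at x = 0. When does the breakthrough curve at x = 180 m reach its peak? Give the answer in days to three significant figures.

For the 1D instantaneous-source solution, setting ∂C/∂t = 0 at fixed x gives v²t² + 2Dt − x² = 0, so t = (√(D² + v²x²) − D)/v².
√(D² + v²x²) = √(0.028² + 1.3² × 180²) = 234.0; v² = 1.69.
t = (234.0 − 0.028)/1.69 = 138 days (vs. the pure-advection estimate x/v = 138 d).

138 days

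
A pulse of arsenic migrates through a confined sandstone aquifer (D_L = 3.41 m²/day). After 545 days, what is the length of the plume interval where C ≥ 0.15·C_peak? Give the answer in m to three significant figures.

238 m

The plume is Gaussian with σ = √(2Dt) = √(2 × 3.41 × 545) = 60.97 m.
C/C_peak = exp(−Δx²/(2σ²)) = 0.15 ⇒ Δx = σ·√(−2 ln 0.15) = 60.97 × 1.948 = 118.8 m.
Width = 2Δx = 238 m.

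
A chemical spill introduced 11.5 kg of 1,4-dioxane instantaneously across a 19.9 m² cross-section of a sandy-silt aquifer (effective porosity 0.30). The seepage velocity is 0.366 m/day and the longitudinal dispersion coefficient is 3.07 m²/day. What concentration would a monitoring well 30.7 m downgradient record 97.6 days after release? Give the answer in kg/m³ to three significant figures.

0.0307 kg/m³

For an instantaneous plane source, C(x,t) = M/(n_e·A·√(4πDt)) · exp(−(x−vt)²/(4Dt)), with n_e·A the pore (flow) area.
Plume center vt = 0.366 × 97.6 = 35.7216 m, so the well at 30.7 m is 5.0216 m upgradient of the peak.
√(4πDt) = 61.36 m, giving peak height M/(n_e·A·√(4πDt)) = 11.5/(0.30 × 19.9 × 61.36) = 0.03139 kg/m³.
(x−vt)²/(4Dt) = (-5.0216)²/(4 × 3.07 × 97.6) = 0.02104; exp(−0.02104) = 0.9792.
C = 0.03139 × 0.9792 = 0.0307 kg/m³.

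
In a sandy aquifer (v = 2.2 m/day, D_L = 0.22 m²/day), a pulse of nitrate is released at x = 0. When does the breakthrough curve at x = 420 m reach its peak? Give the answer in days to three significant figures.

For the 1D instantaneous-source solution, setting ∂C/∂t = 0 at fixed x gives v²t² + 2Dt − x² = 0, so t = (√(D² + v²x²) − D)/v².
√(D² + v²x²) = √(0.22² + 2.2² × 420²) = 924.0; v² = 4.84.
t = (924.0 − 0.22)/4.84 = 191 days (vs. the pure-advection estimate x/v = 191 d).

191 days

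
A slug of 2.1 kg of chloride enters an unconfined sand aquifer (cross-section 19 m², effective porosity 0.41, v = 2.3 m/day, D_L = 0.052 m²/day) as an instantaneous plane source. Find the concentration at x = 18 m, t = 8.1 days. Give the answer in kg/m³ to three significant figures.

For an instantaneous plane source, C(x,t) = M/(n_e·A·√(4πDt)) · exp(−(x−vt)²/(4Dt)), with n_e·A the pore (flow) area.
Plume center vt = 2.3 × 8.1 = 18.63 m, so the well at 18 m is 0.63 m upgradient of the peak.
√(4πDt) = 2.301 m, giving peak height M/(n_e·A·√(4πDt)) = 2.1/(0.41 × 19 × 2.301) = 0.1172 kg/m³.
(x−vt)²/(4Dt) = (-0.63)²/(4 × 0.052 × 8.1) = 0.2356; exp(−0.2356) = 0.7901.
C = 0.1172 × 0.7901 = 0.0926 kg/m³.

0.0926 kg/m³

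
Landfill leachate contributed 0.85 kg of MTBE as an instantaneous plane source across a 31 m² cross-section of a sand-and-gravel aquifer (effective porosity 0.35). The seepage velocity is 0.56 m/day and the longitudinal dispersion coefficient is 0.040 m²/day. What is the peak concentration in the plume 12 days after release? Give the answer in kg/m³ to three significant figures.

0.0319 kg/m³

The peak of an instantaneous 1D plume sits at x = vt; there the Gaussian factor is 1 and C_max = M/(n_e·A·√(4πDt)), where n_e·A is the pore area the mass is dissolved in.
√(4πDt) = √(4π × 0.040 × 12) = 2.456 m, so C_max = 0.85/(0.35 × 31 × 2.456) = 0.0319 kg/m³.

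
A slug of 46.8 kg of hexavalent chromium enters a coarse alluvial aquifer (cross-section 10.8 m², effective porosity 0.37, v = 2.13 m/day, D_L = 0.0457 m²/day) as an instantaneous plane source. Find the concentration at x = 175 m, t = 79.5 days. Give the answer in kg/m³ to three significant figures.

For an instantaneous plane source, C(x,t) = M/(n_e·A·√(4πDt)) · exp(−(x−vt)²/(4Dt)), with n_e·A the pore (flow) area.
Plume center vt = 2.13 × 79.5 = 169.335 m, so the well at 175 m is 5.665 m downgradient of the peak.
√(4πDt) = 6.757 m, giving peak height M/(n_e·A·√(4πDt)) = 46.8/(0.37 × 10.8 × 6.757) = 1.733 kg/m³.
(x−vt)²/(4Dt) = (5.665)²/(4 × 0.0457 × 79.5) = 2.208; exp(−2.208) = 0.1099.
C = 1.733 × 0.1099 = 0.190 kg/m³.

0.190 kg/m³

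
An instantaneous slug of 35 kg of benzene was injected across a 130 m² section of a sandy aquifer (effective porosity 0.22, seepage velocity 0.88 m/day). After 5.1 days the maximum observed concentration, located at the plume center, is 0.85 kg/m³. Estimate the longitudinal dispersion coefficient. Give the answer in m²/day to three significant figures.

0.0323 m²/day

At the plume center C_max = M/(n_e·A·√(4πDt)), so D = M²/(4πt·(n_e·A·C_max)²).
n_e·A·C_max = 0.22 × 130 × 0.85 = 24.31 kg/m.
D = 35²/(4π × 5.1 × 24.31²) = 0.0323 m²/day.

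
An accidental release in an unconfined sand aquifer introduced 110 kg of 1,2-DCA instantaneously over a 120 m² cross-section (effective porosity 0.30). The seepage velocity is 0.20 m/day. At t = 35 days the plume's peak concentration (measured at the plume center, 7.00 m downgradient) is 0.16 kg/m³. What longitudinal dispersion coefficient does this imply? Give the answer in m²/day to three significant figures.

0.829 m²/day

At the plume center C_max = M/(n_e·A·√(4πDt)), so D = M²/(4πt·(n_e·A·C_max)²).
n_e·A·C_max = 0.30 × 120 × 0.16 = 5.760 kg/m.
D = 110²/(4π × 35 × 5.760²) = 0.829 m²/day.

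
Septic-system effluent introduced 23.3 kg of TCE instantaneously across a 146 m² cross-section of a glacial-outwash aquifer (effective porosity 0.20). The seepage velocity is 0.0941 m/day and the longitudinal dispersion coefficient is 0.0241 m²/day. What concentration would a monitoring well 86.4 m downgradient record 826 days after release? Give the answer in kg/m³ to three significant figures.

For an instantaneous plane source, C(x,t) = M/(n_e·A·√(4πDt)) · exp(−(x−vt)²/(4Dt)), with n_e·A the pore (flow) area.
Plume center vt = 0.0941 × 826 = 77.7266 m, so the well at 86.4 m is 8.6734 m downgradient of the peak.
√(4πDt) = 15.82 m, giving peak height M/(n_e·A·√(4πDt)) = 23.3/(0.20 × 146 × 15.82) = 0.05044 kg/m³.
(x−vt)²/(4Dt) = (8.6734)²/(4 × 0.0241 × 826) = 0.9448; exp(−0.9448) = 0.3888.
C = 0.05044 × 0.3888 = 0.0196 kg/m³.

0.0196 kg/m³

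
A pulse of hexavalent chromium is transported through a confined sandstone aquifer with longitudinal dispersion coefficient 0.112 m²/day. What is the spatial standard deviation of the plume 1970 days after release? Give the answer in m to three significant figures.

Dispersive spreading gives a Gaussian with σ² = 2Dt; advection only shifts the center.
σ = √(2 × 0.112 × 1970) = 21.0 m.

21.0 m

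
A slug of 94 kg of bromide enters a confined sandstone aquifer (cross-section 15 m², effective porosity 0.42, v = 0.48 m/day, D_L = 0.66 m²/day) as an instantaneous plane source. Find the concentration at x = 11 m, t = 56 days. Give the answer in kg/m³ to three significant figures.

For an instantaneous plane source, C(x,t) = M/(n_e·A·√(4πDt)) · exp(−(x−vt)²/(4Dt)), with n_e·A the pore (flow) area.
Plume center vt = 0.48 × 56 = 26.88 m, so the well at 11 m is 15.88 m upgradient of the peak.
√(4πDt) = 21.55 m, giving peak height M/(n_e·A·√(4πDt)) = 94/(0.42 × 15 × 21.55) = 0.6924 kg/m³.
(x−vt)²/(4Dt) = (-15.88)²/(4 × 0.66 × 56) = 1.706; exp(−1.706) = 0.1816.
C = 0.6924 × 0.1816 = 0.126 kg/m³.

0.126 kg/m³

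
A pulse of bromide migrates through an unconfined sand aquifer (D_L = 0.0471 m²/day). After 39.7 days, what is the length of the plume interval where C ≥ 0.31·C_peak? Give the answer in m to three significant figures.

The plume is Gaussian with σ = √(2Dt) = √(2 × 0.0471 × 39.7) = 1.934 m.
C/C_peak = exp(−Δx²/(2σ²)) = 0.31 ⇒ Δx = σ·√(−2 ln 0.31) = 1.934 × 1.530 = 2.959 m.
Width = 2Δx = 5.92 m.

5.92 m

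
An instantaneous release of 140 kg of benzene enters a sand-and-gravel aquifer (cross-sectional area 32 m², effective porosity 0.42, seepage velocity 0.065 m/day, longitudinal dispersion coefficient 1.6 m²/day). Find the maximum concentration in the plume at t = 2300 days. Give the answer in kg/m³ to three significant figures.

The peak of an instantaneous 1D plume sits at x = vt; there the Gaussian factor is 1 and C_max = M/(n_e·A·√(4πDt)), where n_e·A is the pore area the mass is dissolved in.
√(4πDt) = √(4π × 1.6 × 2300) = 215.0 m, so C_max = 140/(0.42 × 32 × 215.0) = 0.0484 kg/m³.

0.0484 kg/m³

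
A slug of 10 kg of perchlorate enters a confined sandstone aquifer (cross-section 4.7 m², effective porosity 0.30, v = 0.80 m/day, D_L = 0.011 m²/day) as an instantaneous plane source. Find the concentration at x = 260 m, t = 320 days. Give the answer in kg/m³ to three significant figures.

0.342 kg/m³

For an instantaneous plane source, C(x,t) = M/(n_e·A·√(4πDt)) · exp(−(x−vt)²/(4Dt)), with n_e·A the pore (flow) area.
Plume center vt = 0.80 × 320 = 256 m, so the well at 260 m is 4 m downgradient of the peak.
√(4πDt) = 6.651 m, giving peak height M/(n_e·A·√(4πDt)) = 10/(0.30 × 4.7 × 6.651) = 1.066 kg/m³.
(x−vt)²/(4Dt) = (4)²/(4 × 0.011 × 320) = 1.136; exp(−1.136) = 0.3211.
C = 1.066 × 0.3211 = 0.342 kg/m³.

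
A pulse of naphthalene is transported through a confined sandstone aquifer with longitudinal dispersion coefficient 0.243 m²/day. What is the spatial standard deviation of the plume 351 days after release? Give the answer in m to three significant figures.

13.1 m

Dispersive spreading gives a Gaussian with σ² = 2Dt; advection only shifts the center.
σ = √(2 × 0.243 × 351) = 13.1 m.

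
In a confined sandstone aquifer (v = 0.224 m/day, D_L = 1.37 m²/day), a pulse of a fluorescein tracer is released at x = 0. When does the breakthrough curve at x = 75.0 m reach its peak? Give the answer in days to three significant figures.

309 days

For the 1D instantaneous-source solution, setting ∂C/∂t = 0 at fixed x gives v²t² + 2Dt − x² = 0, so t = (√(D² + v²x²) − D)/v².
√(D² + v²x²) = √(1.37² + 0.224² × 75.0²) = 16.86; v² = 0.050176.
t = (16.86 − 1.37)/0.050176 = 309 days (vs. the pure-advection estimate x/v = 335 d).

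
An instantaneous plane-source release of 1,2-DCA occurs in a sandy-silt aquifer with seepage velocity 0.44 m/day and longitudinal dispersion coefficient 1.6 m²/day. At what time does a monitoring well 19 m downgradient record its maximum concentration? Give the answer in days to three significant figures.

For the 1D instantaneous-source solution, setting ∂C/∂t = 0 at fixed x gives v²t² + 2Dt − x² = 0, so t = (√(D² + v²x²) − D)/v².
√(D² + v²x²) = √(1.6² + 0.44² × 19²) = 8.512; v² = 0.1936.
t = (8.512 − 1.6)/0.1936 = 35.7 days (vs. the pure-advection estimate x/v = 43.2 d).

35.7 days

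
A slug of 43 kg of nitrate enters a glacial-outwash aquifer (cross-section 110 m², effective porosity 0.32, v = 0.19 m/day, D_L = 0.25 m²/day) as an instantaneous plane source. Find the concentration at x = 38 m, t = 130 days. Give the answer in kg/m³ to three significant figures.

0.0155 kg/m³

For an instantaneous plane source, C(x,t) = M/(n_e·A·√(4πDt)) · exp(−(x−vt)²/(4Dt)), with n_e·A the pore (flow) area.
Plume center vt = 0.19 × 130 = 24.7 m, so the well at 38 m is 13.3 m downgradient of the peak.
√(4πDt) = 20.21 m, giving peak height M/(n_e·A·√(4πDt)) = 43/(0.32 × 110 × 20.21) = 0.06044 kg/m³.
(x−vt)²/(4Dt) = (13.3)²/(4 × 0.25 × 130) = 1.361; exp(−1.361) = 0.2564.
C = 0.06044 × 0.2564 = 0.0155 kg/m³.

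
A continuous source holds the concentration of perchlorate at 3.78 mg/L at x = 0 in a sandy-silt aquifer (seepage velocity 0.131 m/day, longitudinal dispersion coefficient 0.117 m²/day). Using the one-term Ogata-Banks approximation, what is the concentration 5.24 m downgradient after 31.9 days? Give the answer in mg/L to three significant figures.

For a continuous step input, C/C₀ ≈ ½·erfc((x−vt)/(2√(Dt))).
vt = 0.131 × 31.9 = 4.1789 m and 2√(Dt) = 2√(0.117 × 31.9) = 3.864 m.
Argument (x−vt)/(2√(Dt)) = (5.24 − 4.1789)/3.864 = 0.2746; ½·erfc(0.2746) = 0.3489.
C = 3.78 × 0.3489 = 1.32 mg/L.

1.32 mg/L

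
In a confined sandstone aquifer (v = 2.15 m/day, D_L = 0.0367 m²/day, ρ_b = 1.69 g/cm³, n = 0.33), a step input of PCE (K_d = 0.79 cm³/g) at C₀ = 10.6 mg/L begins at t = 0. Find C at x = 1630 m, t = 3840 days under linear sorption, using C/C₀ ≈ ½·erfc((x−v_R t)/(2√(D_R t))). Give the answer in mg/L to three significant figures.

8.45 mg/L

Retardation factor R = 1 + ρ_b·K_d/n = 1 + 1.69 × 0.79/0.33 = 5.046.
Sorption retards both mechanisms: v_R = v/R = 0.4261 m/day, D_R = D/R = 0.007273 m²/day.
v_R·t = 0.4261 × 3840 = 1636.224 m; 2√(D_R t) = 10.57 m; argument = (1630 − 1636.224)/10.57 = -0.5888.
C = C₀ × ½·erfc(-0.5888) = 10.6 × 0.7975 = 8.45 mg/L.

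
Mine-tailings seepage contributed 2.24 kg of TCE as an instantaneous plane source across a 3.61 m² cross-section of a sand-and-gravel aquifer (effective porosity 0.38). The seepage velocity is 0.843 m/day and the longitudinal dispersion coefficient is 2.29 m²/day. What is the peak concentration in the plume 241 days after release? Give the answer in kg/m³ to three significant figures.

0.0196 kg/m³

The peak of an instantaneous 1D plume sits at x = vt; there the Gaussian factor is 1 and C_max = M/(n_e·A·√(4πDt)), where n_e·A is the pore area the mass is dissolved in.
√(4πDt) = √(4π × 2.29 × 241) = 83.28 m, so C_max = 2.24/(0.38 × 3.61 × 83.28) = 0.0196 kg/m³.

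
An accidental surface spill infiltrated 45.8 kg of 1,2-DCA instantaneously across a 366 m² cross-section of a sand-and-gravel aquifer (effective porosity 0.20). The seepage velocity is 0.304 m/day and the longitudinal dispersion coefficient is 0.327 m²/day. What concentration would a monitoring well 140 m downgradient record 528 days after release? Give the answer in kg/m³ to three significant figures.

0.00730 kg/m³

For an instantaneous plane source, C(x,t) = M/(n_e·A·√(4πDt)) · exp(−(x−vt)²/(4Dt)), with n_e·A the pore (flow) area.
Plume center vt = 0.304 × 528 = 160.512 m, so the well at 140 m is 20.512 m upgradient of the peak.
√(4πDt) = 46.58 m, giving peak height M/(n_e·A·√(4πDt)) = 45.8/(0.20 × 366 × 46.58) = 0.01343 kg/m³.
(x−vt)²/(4Dt) = (-20.512)²/(4 × 0.327 × 528) = 0.6092; exp(−0.6092) = 0.5438.
C = 0.01343 × 0.5438 = 0.00730 kg/m³.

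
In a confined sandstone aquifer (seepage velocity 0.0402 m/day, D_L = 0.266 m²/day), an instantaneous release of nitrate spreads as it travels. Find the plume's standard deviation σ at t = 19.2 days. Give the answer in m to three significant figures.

Dispersive spreading gives a Gaussian with σ² = 2Dt; advection only shifts the center.
σ = √(2 × 0.266 × 19.2) = 3.20 m.

3.20 m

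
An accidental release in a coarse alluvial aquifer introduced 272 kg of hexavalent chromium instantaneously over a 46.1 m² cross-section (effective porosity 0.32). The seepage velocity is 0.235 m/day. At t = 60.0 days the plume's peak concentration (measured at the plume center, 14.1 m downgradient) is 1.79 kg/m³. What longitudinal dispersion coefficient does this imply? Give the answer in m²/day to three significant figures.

0.141 m²/day

At the plume center C_max = M/(n_e·A·√(4πDt)), so D = M²/(4πt·(n_e·A·C_max)²).
n_e·A·C_max = 0.32 × 46.1 × 1.79 = 26.41 kg/m.
D = 272²/(4π × 60.0 × 26.41²) = 0.141 m²/day.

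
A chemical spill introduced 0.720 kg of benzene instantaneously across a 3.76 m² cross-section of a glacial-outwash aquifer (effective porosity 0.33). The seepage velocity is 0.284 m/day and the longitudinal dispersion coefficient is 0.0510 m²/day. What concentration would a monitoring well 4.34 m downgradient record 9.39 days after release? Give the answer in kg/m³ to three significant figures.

0.0548 kg/m³

For an instantaneous plane source, C(x,t) = M/(n_e·A·√(4πDt)) · exp(−(x−vt)²/(4Dt)), with n_e·A the pore (flow) area.
Plume center vt = 0.284 × 9.39 = 2.66676 m, so the well at 4.34 m is 1.67324 m downgradient of the peak.
√(4πDt) = 2.453 m, giving peak height M/(n_e·A·√(4πDt)) = 0.720/(0.33 × 3.76 × 2.453) = 0.2366 kg/m³.
(x−vt)²/(4Dt) = (1.67324)²/(4 × 0.0510 × 9.39) = 1.462; exp(−1.462) = 0.2318.
C = 0.2366 × 0.2318 = 0.0548 kg/m³.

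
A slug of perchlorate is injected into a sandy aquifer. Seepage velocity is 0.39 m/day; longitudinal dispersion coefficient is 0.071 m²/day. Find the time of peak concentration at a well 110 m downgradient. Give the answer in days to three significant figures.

For the 1D instantaneous-source solution, setting ∂C/∂t = 0 at fixed x gives v²t² + 2Dt − x² = 0, so t = (√(D² + v²x²) − D)/v².
√(D² + v²x²) = √(0.071² + 0.39² × 110²) = 42.90; v² = 0.1521.
t = (42.90 − 0.071)/0.1521 = 282 days (vs. the pure-advection estimate x/v = 282 d).

282 days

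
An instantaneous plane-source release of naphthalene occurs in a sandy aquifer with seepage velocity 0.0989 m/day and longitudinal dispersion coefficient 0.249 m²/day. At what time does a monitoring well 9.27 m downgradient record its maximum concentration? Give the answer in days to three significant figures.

For the 1D instantaneous-source solution, setting ∂C/∂t = 0 at fixed x gives v²t² + 2Dt − x² = 0, so t = (√(D² + v²x²) − D)/v².
√(D² + v²x²) = √(0.249² + 0.0989² × 9.27²) = 0.9500; v² = 0.00978121.
t = (0.9500 − 0.249)/0.00978121 = 71.7 days (vs. the pure-advection estimate x/v = 93.7 d).

71.7 days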